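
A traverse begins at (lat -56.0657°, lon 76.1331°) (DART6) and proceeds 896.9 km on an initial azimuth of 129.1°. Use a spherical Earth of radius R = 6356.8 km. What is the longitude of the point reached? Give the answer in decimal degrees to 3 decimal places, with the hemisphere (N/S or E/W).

88.965°E

δ = d/R = 896.9/6356.8 = 0.141093 rad
φ₂ = arcsin(sin φ₁ cos δ + cos φ₁ sin δ cos θ)
   = arcsin(-0.82968·0.99006 + 0.55824·0.14063·-0.63068) = -60.56847°
λ₂ = λ₁ + atan2(sin θ sin δ cos φ₁, cos δ − sin φ₁ sin φ₂) = 88.96498°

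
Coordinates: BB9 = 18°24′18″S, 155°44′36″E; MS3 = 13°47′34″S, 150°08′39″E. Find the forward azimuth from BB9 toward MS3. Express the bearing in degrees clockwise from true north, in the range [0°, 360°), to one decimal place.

BB9: φ = -18.40500°, λ = +155.74333°
MS3: φ = -13.79278°, λ = +150.14417°
Δλ = -5.5992°
y = sin Δλ · cos φ₂ = -0.094755
x = cos φ₁ sin φ₂ − sin φ₁ cos φ₂ cos Δλ = 0.078949
θ = atan2(y, x) = -50.1994° → 309.8006° (mod 360°)

309.8°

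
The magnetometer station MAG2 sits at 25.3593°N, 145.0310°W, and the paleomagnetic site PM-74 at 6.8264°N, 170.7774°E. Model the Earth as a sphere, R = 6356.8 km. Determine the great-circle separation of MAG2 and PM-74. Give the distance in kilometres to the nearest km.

5107 km

Δφ = -18.5329°,  Δλ = -44.1916°
a = sin²(Δφ/2) + cos φ₁ cos φ₂ sin²(Δλ/2) = 0.152882
c = 2·arcsin(√a) = 0.803439 rad = 46.0337°
d = R·c = 6356.8 × 0.803439 = 5107.3 km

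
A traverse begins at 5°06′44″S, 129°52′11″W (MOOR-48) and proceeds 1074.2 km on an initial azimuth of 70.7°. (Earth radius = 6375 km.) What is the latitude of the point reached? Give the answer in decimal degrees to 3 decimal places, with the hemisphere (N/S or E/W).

1.870°S

MOOR-48: φ = -5.11222°, λ = -129.86972°
δ = d/R = 1074.2/6375 = 0.168502 rad
φ₂ = arcsin(sin φ₁ cos δ + cos φ₁ sin δ cos θ)
   = arcsin(-0.08911·0.98584 + 0.99602·0.16771·0.33051) = -1.87024°
λ₂ = λ₁ + atan2(sin θ sin δ cos φ₁, cos δ − sin φ₁ sin φ₂) = -120.75770°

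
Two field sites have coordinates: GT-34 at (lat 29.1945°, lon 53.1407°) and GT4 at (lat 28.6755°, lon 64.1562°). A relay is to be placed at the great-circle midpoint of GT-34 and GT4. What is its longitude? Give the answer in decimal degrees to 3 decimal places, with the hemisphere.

Bx = cos φ₂ cos Δλ = 0.861187,  By = cos φ₂ sin Δλ = 0.167640
φₘ = atan2(sin φ₁ + sin φ₂, √((cos φ₁ + Bx)² + By²)) = 29.04740°
λₘ = λ₁ + atan2(By, cos φ₁ + Bx) = 58.66228°

58.662°E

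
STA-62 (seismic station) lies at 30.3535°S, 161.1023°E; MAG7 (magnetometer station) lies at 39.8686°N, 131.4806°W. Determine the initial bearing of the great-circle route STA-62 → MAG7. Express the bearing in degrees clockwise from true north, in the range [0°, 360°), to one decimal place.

45.3°

Δλ = 67.4171°
y = sin Δλ · cos φ₂ = 0.708667
x = cos φ₁ sin φ₂ − sin φ₁ cos φ₂ cos Δλ = 0.702102
θ = atan2(y, x) = 45.2666° → 45.2666° (mod 360°)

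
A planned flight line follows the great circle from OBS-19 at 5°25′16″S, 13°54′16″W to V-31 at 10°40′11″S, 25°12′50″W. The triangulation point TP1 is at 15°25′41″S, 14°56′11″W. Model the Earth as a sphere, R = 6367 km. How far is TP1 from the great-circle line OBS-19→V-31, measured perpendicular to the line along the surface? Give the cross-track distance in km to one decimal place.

OBS-19: φ = -5.42111°, λ = -13.90444°
V-31: φ = -10.66972°, λ = -25.21389°
TP1: φ = -15.42806°, λ = -14.93639°
δ₁₃ = central angle OBS-19→TP1 = 0.175548 rad  (haversine)
θ₁₃ = bearing OBS-19→TP1 = 185.705°,  θ₁₂ = bearing OBS-19→V-31 = 244.172°
dₓₜ = R·arcsin(sin δ₁₃ · sin(θ₁₃ − θ₁₂)) = 6367·arcsin(0.17465·sin(-58.467°)) = -951.318 km
|dₓₜ| = 951.318 km

951.3 km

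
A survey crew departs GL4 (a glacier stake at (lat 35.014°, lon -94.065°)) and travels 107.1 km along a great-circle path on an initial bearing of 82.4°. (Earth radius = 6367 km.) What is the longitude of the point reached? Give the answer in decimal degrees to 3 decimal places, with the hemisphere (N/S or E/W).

92.897°W

δ = d/R = 107.1/6367 = 0.016821 rad
φ₂ = arcsin(sin φ₁ cos δ + cos φ₁ sin δ cos θ)
   = arcsin(0.57378·0.99986 + 0.81901·0.01682·0.13226) = 35.13587°
λ₂ = λ₁ + atan2(sin θ sin δ cos φ₁, cos δ − sin φ₁ sin φ₂) = -92.89681°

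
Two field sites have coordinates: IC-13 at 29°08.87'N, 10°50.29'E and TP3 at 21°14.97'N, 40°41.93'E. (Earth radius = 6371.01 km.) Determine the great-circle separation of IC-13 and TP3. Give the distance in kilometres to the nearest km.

IC-13: φ = +29.14783°, λ = +10.83817°
TP3: φ = +21.24950°, λ = +40.69883°
Δφ = -7.8983°,  Δλ = 29.8607°
a = sin²(Δφ/2) + cos φ₁ cos φ₂ sin²(Δλ/2) = 0.058776
c = 2·arcsin(√a) = 0.489756 rad = 28.0610°
d = R·c = 6371.01 × 0.489756 = 3120.2 km

3120 km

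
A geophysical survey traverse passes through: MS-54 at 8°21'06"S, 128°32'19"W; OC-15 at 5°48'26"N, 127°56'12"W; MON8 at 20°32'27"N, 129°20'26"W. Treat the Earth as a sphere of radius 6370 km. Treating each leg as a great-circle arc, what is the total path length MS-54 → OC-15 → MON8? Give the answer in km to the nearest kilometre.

3221 km

MS-54: φ = -8.35167°, λ = -128.53861°
OC-15: φ = +5.80722°, λ = -127.93667°
MON8: φ = +20.54083°, λ = -129.34056°
MS-54→OC-15: c = 0.247341 rad, d = 1575.56 km
OC-15→MON8: c = 0.258247 rad, d = 1645.04 km
Total = 1575.56 + 1645.04 = 3220.60 km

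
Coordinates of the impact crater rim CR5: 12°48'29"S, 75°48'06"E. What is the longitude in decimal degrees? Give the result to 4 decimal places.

75° + 48′/60 + 6″/3600 = 75 + 0.80000 + 0.00167 = 75.8017°

75.8017°E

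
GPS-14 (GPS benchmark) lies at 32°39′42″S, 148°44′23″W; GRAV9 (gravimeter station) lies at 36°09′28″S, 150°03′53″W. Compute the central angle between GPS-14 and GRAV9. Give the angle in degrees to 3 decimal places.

GPS-14: φ = -32.66167°, λ = -148.73972°
GRAV9: φ = -36.15778°, λ = -150.06472°
Δφ = -3.4961°,  Δλ = -1.3250°
a = sin²(Δφ/2) + cos φ₁ cos φ₂ sin²(Δλ/2) = 0.001021
c = 2·arcsin(√a) = 0.063930 rad = 3.6629°

3.663°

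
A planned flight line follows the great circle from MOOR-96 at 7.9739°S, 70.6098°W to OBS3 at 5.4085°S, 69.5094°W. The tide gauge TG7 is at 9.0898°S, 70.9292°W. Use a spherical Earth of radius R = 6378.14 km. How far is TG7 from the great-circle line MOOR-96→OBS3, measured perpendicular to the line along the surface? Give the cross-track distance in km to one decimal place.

16.5 km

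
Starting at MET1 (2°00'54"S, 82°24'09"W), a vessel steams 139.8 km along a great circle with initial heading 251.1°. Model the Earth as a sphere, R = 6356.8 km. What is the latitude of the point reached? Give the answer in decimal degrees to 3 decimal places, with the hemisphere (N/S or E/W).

MET1: φ = -2.01500°, λ = -82.40250°
δ = d/R = 139.8/6356.8 = 0.021992 rad
φ₂ = arcsin(sin φ₁ cos δ + cos φ₁ sin δ cos θ)
   = arcsin(-0.03516·0.99976 + 0.99938·0.02199·-0.32392) = -2.42269°
λ₂ = λ₁ + atan2(sin θ sin δ cos φ₁, cos δ − sin φ₁ sin φ₂) = -83.59568°

2.423°S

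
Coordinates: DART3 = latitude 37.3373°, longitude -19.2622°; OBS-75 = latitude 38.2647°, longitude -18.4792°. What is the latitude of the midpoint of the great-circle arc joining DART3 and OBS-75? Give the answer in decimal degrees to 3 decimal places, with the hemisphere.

37.802°N

Bx = cos φ₂ cos Δλ = 0.785085,  By = cos φ₂ sin Δλ = 0.010730
φₘ = atan2(sin φ₁ + sin φ₂, √((cos φ₁ + Bx)² + By²)) = 37.80165°
λₘ = λ₁ + atan2(By, cos φ₁ + Bx) = -18.87316°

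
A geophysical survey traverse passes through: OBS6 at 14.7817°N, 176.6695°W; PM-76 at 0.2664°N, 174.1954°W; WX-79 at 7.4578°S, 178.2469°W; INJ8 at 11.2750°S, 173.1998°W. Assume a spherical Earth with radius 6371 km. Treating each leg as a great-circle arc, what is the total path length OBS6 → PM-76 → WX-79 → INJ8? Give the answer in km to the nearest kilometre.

3304 km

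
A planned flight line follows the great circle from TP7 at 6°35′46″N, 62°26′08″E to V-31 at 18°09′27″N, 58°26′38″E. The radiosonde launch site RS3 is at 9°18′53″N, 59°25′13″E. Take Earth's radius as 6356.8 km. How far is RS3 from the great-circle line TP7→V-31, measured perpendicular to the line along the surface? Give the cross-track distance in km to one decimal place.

218.7 km

TP7: φ = +6.59611°, λ = +62.43556°
V-31: φ = +18.15750°, λ = +58.44389°
RS3: φ = +9.31472°, λ = +59.42028°
δ₁₃ = central angle TP7→RS3 = 0.070479 rad  (haversine)
θ₁₃ = bearing TP7→RS3 = 312.513°,  θ₁₂ = bearing TP7→V-31 = 341.758°
dₓₜ = R·arcsin(sin δ₁₃ · sin(θ₁₃ − θ₁₂)) = 6356.8·arcsin(0.07042·sin(-29.244°)) = -218.737 km
|dₓₜ| = 218.737 km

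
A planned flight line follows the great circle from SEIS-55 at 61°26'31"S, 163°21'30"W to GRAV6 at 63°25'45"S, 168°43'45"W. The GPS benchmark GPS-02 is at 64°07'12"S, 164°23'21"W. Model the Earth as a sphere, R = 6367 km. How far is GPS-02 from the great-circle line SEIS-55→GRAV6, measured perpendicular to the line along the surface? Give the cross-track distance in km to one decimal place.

SEIS-55: φ = -61.44194°, λ = -163.35833°
GRAV6: φ = -63.42917°, λ = -168.72917°
GPS-02: φ = -64.12000°, λ = -164.38917°
δ₁₃ = central angle SEIS-55→GPS-02 = 0.047458 rad  (haversine)
θ₁₃ = bearing SEIS-55→GPS-02 = 189.528°,  θ₁₂ = bearing SEIS-55→GRAV6 = 228.995°
dₓₜ = R·arcsin(sin δ₁₃ · sin(θ₁₃ − θ₁₂)) = 6367·arcsin(0.04744·sin(-39.468°)) = -192.026 km
|dₓₜ| = 192.026 km

192.0 km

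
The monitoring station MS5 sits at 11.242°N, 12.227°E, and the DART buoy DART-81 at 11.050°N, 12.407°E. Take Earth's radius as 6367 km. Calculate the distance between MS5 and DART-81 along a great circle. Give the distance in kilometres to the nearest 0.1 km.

Δφ = -0.1920°,  Δλ = 0.1800°
a = sin²(Δφ/2) + cos φ₁ cos φ₂ sin²(Δλ/2) = 0.000005
c = 2·arcsin(√a) = 0.004553 rad = 0.2609°
d = R·c = 6367 × 0.004553 = 29.0 km

29.0 km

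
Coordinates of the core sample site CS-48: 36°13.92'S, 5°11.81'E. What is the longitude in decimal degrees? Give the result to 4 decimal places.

5.1968°E

5° + 11.81′/60 = 5 + 0.19683 = 5.1968°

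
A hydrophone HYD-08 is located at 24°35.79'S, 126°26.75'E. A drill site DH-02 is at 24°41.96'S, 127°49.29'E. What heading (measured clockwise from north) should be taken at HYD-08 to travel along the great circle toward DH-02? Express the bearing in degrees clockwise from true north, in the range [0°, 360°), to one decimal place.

95.0°

HYD-08: φ = -24.59650°, λ = +126.44583°
DH-02: φ = -24.69933°, λ = +127.82150°
Δλ = 1.3757°
y = sin Δλ · cos φ₂ = 0.021811
x = cos φ₁ sin φ₂ − sin φ₁ cos φ₂ cos Δλ = -0.001904
θ = atan2(y, x) = 94.9884° → 94.9884° (mod 360°)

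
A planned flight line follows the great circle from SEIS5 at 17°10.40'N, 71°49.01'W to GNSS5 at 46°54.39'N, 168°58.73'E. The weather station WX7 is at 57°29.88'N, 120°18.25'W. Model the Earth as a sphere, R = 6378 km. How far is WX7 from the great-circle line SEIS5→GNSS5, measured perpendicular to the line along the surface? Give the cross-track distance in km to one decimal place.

626.1 km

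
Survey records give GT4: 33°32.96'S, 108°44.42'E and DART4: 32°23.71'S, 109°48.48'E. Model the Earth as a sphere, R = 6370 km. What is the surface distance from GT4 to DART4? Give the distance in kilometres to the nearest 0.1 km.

162.4 km

GT4: φ = -33.54933°, λ = +108.74033°
DART4: φ = -32.39517°, λ = +109.80800°
Δφ = 1.1542°,  Δλ = 1.0677°
a = sin²(Δφ/2) + cos φ₁ cos φ₂ sin²(Δλ/2) = 0.000163
c = 2·arcsin(√a) = 0.025498 rad = 1.4609°
d = R·c = 6370 × 0.025498 = 162.4 km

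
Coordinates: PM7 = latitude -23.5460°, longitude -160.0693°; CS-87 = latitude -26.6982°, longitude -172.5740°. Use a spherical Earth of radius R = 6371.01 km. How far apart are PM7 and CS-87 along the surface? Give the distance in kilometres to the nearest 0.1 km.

1306.1 km

Δφ = -3.1522°,  Δλ = -12.5047°
a = sin²(Δφ/2) + cos φ₁ cos φ₂ sin²(Δλ/2) = 0.010471
c = 2·arcsin(√a) = 0.205011 rad = 11.7462°
d = R·c = 6371.01 × 0.205011 = 1306.1 km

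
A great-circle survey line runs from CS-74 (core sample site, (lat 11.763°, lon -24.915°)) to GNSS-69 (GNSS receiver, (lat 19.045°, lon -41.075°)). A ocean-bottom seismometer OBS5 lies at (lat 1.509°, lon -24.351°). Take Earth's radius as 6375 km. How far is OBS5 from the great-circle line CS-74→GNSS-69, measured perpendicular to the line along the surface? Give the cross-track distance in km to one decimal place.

986.0 km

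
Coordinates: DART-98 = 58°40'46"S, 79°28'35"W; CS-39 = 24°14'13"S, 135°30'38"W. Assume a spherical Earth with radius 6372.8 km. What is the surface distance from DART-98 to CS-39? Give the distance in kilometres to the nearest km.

DART-98: φ = -58.67944°, λ = -79.47639°
CS-39: φ = -24.23694°, λ = -135.51056°
Δφ = 34.4425°,  Δλ = -56.0342°
a = sin²(Δφ/2) + cos φ₁ cos φ₂ sin²(Δλ/2) = 0.192243
c = 2·arcsin(√a) = 0.907758 rad = 52.0107°
d = R·c = 6372.8 × 0.907758 = 5785.0 km

5785 km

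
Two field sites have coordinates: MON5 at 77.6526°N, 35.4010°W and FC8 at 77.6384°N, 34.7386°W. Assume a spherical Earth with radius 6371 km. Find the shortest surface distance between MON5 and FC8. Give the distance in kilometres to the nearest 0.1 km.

15.8 km

Δφ = -0.0142°,  Δλ = 0.6624°
a = sin²(Δφ/2) + cos φ₁ cos φ₂ sin²(Δλ/2) = 0.000002
c = 2·arcsin(√a) = 0.002486 rad = 0.1424°
d = R·c = 6371 × 0.002486 = 15.8 km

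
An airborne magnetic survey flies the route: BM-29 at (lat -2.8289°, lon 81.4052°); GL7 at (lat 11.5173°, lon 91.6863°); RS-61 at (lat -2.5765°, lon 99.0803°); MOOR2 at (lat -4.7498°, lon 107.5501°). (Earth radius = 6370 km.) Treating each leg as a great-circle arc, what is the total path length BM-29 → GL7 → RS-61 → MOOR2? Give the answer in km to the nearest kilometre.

BM-29→GL7: c = 0.307469 rad, d = 1958.58 km
GL7→RS-61: c = 0.277444 rad, d = 1767.32 km
RS-61→MOOR2: c = 0.152313 rad, d = 970.23 km
Total = 1958.58 + 1767.32 + 970.23 = 4696.13 km

4696 km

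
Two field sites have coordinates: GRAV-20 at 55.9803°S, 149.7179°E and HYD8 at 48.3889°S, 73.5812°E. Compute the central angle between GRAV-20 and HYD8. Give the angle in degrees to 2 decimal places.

Δφ = 7.5914°,  Δλ = -76.1367°
a = sin²(Δφ/2) + cos φ₁ cos φ₂ sin²(Δλ/2) = 0.145638
c = 2·arcsin(√a) = 0.783109 rad = 44.8688°

44.87°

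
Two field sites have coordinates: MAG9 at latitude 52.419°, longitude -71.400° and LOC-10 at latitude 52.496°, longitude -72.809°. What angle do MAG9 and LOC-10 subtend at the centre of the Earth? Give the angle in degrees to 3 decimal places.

Δφ = 0.0770°,  Δλ = -1.4090°
a = sin²(Δφ/2) + cos φ₁ cos φ₂ sin²(Δλ/2) = 0.000057
c = 2·arcsin(√a) = 0.015045 rad = 0.8620°

0.862°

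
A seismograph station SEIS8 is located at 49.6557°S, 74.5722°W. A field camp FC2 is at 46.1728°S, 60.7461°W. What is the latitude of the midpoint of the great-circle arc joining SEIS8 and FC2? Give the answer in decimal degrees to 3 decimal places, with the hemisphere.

Bx = cos φ₂ cos Δλ = 0.672421,  By = cos φ₂ sin Δλ = 0.165487
φₘ = atan2(sin φ₁ + sin φ₂, √((cos φ₁ + Bx)² + By²)) = -48.12189°
λₘ = λ₁ + atan2(By, cos φ₁ + Bx) = -67.42529°

48.122°S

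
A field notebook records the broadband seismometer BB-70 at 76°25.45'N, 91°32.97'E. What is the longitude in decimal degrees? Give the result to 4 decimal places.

91.5495°E

91° + 32.97′/60 = 91 + 0.54950 = 91.5495°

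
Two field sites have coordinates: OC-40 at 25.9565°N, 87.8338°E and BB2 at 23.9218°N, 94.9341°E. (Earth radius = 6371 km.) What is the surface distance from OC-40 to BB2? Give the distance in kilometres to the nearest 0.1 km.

Δφ = -2.0347°,  Δλ = 7.1003°
a = sin²(Δφ/2) + cos φ₁ cos φ₂ sin²(Δλ/2) = 0.003467
c = 2·arcsin(√a) = 0.117825 rad = 6.7509°
d = R·c = 6371 × 0.117825 = 750.7 km

750.7 km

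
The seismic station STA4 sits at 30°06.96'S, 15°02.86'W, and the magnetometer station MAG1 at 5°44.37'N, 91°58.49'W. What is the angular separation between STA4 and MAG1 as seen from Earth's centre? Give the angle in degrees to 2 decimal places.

81.69°

STA4: φ = -30.11600°, λ = -15.04767°
MAG1: φ = +5.73950°, λ = -91.97483°
Δφ = 35.8555°,  Δλ = -76.9272°
a = sin²(Δφ/2) + cos φ₁ cos φ₂ sin²(Δλ/2) = 0.427751
c = 2·arcsin(√a) = 1.425791 rad = 81.6918°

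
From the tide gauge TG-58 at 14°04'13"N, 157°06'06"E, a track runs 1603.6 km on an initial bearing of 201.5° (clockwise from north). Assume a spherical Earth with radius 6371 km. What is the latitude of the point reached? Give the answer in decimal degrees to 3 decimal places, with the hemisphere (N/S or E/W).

TG-58: φ = +14.07028°, λ = +157.10167°
δ = d/R = 1603.6/6371 = 0.251703 rad
φ₂ = arcsin(sin φ₁ cos δ + cos φ₁ sin δ cos θ)
   = arcsin(0.24311·0.96849 + 0.97000·0.24905·-0.93042) = 0.61190°
λ₂ = λ₁ + atan2(sin θ sin δ cos φ₁, cos δ − sin φ₁ sin φ₂) = 151.86421°

0.612°N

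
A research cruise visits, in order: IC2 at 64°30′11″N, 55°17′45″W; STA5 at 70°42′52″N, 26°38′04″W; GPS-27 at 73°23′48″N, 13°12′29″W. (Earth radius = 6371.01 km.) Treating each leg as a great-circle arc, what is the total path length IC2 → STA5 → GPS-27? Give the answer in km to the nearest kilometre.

1924 km

IC2: φ = +64.50306°, λ = -55.29583°
STA5: φ = +70.71444°, λ = -26.63444°
GPS-27: φ = +73.39667°, λ = -13.20806°
IC2→STA5: c = 0.216249 rad, d = 1377.73 km
STA5→GPS-27: c = 0.085757 rad, d = 546.36 km
Total = 1377.73 + 546.36 = 1924.09 km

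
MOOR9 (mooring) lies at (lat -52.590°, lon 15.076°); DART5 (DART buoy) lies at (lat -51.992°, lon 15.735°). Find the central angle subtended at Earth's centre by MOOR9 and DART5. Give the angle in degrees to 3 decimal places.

0.721°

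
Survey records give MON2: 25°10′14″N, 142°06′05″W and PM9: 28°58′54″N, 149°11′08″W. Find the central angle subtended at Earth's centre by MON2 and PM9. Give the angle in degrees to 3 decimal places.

MON2: φ = +25.17056°, λ = -142.10139°
PM9: φ = +28.98167°, λ = -149.18556°
Δφ = 3.8111°,  Δλ = -7.0842°
a = sin²(Δφ/2) + cos φ₁ cos φ₂ sin²(Δλ/2) = 0.004128
c = 2·arcsin(√a) = 0.128582 rad = 7.3672°

7.367°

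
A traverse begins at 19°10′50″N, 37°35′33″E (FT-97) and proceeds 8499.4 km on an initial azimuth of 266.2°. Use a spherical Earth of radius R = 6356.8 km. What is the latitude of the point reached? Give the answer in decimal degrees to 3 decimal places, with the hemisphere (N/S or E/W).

0.871°N

FT-97: φ = +19.18056°, λ = +37.59250°
δ = d/R = 8499.4/6356.8 = 1.337056 rad
φ₂ = arcsin(sin φ₁ cos δ + cos φ₁ sin δ cos θ)
   = arcsin(0.32855·0.23162 + 0.94449·0.97281·-0.06627) = 0.87117°
λ₂ = λ₁ + atan2(sin θ sin δ cos φ₁, cos δ − sin φ₁ sin φ₂) = -38.52276°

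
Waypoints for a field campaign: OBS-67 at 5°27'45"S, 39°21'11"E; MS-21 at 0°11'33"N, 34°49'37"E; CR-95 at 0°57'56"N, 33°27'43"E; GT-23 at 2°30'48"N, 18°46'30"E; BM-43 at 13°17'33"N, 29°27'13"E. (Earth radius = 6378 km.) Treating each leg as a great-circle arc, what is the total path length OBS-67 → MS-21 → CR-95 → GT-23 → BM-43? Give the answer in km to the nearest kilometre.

OBS-67: φ = -5.46250°, λ = +39.35306°
MS-21: φ = +0.19250°, λ = +34.82694°
CR-95: φ = +0.96556°, λ = +33.46194°
GT-23: φ = +2.51333°, λ = +18.77500°
BM-43: φ = +13.29250°, λ = +29.45361°
OBS-67→MS-21: c = 0.126346 rad, d = 805.84 km
MS-21→CR-95: c = 0.027378 rad, d = 174.62 km
CR-95→GT-23: c = 0.257629 rad, d = 1643.16 km
GT-23→BM-43: c = 0.263372 rad, d = 1679.79 km
Total = 805.84 + 174.62 + 1643.16 + 1679.79 = 4303.40 km

4303 km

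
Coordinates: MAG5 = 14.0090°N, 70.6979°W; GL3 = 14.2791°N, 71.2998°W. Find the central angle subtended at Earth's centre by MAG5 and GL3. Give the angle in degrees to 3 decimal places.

Δφ = 0.2701°,  Δλ = -0.6019°
a = sin²(Δφ/2) + cos φ₁ cos φ₂ sin²(Δλ/2) = 0.000031
c = 2·arcsin(√a) = 0.011225 rad = 0.6431°

0.643°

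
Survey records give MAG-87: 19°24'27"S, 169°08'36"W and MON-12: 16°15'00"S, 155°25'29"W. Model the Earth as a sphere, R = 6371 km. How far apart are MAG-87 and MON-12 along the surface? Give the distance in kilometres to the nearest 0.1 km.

MAG-87: φ = -19.40750°, λ = -169.14333°
MON-12: φ = -16.25000°, λ = -155.42472°
Δφ = 3.1575°,  Δλ = 13.7186°
a = sin²(Δφ/2) + cos φ₁ cos φ₂ sin²(Δλ/2) = 0.013675
c = 2·arcsin(√a) = 0.234417 rad = 13.4311°
d = R·c = 6371 × 0.234417 = 1493.5 km

1493.5 km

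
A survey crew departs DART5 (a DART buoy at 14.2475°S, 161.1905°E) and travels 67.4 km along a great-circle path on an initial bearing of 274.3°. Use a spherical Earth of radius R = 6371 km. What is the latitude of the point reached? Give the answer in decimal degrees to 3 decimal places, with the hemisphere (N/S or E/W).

14.201°S

δ = d/R = 67.4/6371 = 0.010579 rad
φ₂ = arcsin(sin φ₁ cos δ + cos φ₁ sin δ cos θ)
   = arcsin(-0.24611·0.99994 + 0.96924·0.01058·0.07498) = -14.20124°
λ₂ = λ₁ + atan2(sin θ sin δ cos φ₁, cos δ − sin φ₁ sin φ₂) = 160.56701°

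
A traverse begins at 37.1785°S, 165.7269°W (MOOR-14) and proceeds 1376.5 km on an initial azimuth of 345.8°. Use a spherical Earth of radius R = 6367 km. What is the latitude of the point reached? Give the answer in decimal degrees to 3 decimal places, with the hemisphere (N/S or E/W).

25.122°S

δ = d/R = 1376.5/6367 = 0.216193 rad
φ₂ = arcsin(sin φ₁ cos δ + cos φ₁ sin δ cos θ)
   = arcsin(-0.60430·0.97672 + 0.79676·0.21451·0.96945) = -25.12159°
λ₂ = λ₁ + atan2(sin θ sin δ cos φ₁, cos δ − sin φ₁ sin φ₂) = -169.05876°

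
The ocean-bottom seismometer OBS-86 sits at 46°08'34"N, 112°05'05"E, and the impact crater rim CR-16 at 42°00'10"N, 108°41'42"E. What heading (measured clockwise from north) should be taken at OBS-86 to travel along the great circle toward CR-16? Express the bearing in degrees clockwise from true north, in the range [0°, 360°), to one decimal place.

OBS-86: φ = +46.14278°, λ = +112.08472°
CR-16: φ = +42.00278°, λ = +108.69500°
Δλ = -3.3897°
y = sin Δλ · cos φ₂ = -0.043938
x = cos φ₁ sin φ₂ − sin φ₁ cos φ₂ cos Δλ = -0.071256
θ = atan2(y, x) = -148.3411° → 211.6589° (mod 360°)

211.7°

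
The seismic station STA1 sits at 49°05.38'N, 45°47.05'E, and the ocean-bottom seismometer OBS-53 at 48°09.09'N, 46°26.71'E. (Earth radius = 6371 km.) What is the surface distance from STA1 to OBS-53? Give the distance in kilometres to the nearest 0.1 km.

STA1: φ = +49.08967°, λ = +45.78417°
OBS-53: φ = +48.15150°, λ = +46.44517°
Δφ = -0.9382°,  Δλ = 0.6610°
a = sin²(Δφ/2) + cos φ₁ cos φ₂ sin²(Δλ/2) = 0.000082
c = 2·arcsin(√a) = 0.018063 rad = 1.0349°
d = R·c = 6371 × 0.018063 = 115.1 km

115.1 km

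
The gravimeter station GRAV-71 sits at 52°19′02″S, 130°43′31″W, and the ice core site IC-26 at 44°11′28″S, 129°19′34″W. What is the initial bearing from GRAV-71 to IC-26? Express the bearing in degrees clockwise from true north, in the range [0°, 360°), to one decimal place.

GRAV-71: φ = -52.31722°, λ = -130.72528°
IC-26: φ = -44.19111°, λ = -129.32611°
Δλ = 1.3992°
y = sin Δλ · cos φ₂ = 0.017508
x = cos φ₁ sin φ₂ − sin φ₁ cos φ₂ cos Δλ = 0.141183
θ = atan2(y, x) = 7.0691° → 7.0691° (mod 360°)

7.1°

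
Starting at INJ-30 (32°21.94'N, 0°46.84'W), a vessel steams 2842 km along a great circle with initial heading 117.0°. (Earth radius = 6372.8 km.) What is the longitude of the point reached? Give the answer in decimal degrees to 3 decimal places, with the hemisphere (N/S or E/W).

INJ-30: φ = +32.36567°, λ = -0.78067°
δ = d/R = 2842/6372.8 = 0.445958 rad
φ₂ = arcsin(sin φ₁ cos δ + cos φ₁ sin δ cos θ)
   = arcsin(0.53532·0.90220 + 0.84465·0.43132·-0.45399) = 18.51599°
λ₂ = λ₁ + atan2(sin θ sin δ cos φ₁, cos δ − sin φ₁ sin φ₂) = 23.12868°

23.129°E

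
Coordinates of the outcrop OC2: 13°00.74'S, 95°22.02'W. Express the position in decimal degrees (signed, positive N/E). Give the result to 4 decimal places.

-13.0123°, -95.3670°

lat: 13.0123° S → -13.0123°
lon: 95.3670° W → -95.3670°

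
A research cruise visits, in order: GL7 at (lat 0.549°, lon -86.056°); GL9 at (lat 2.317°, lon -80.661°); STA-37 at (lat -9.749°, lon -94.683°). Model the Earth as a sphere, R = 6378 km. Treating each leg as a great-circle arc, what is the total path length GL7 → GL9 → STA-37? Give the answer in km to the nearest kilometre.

2686 km

GL7→GL9: c = 0.099056 rad, d = 631.78 km
GL9→STA-37: c = 0.322126 rad, d = 2054.52 km
Total = 631.78 + 2054.52 = 2686.30 km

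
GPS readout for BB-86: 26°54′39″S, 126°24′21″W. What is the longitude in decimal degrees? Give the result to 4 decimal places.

126° + 24′/60 + 21″/3600 = 126 + 0.40000 + 0.00583 = 126.4058°

126.4058°W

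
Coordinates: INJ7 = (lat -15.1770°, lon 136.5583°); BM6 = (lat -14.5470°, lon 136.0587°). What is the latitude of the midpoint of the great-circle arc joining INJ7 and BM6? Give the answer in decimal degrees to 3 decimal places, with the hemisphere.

Bx = cos φ₂ cos Δλ = 0.967905,  By = cos φ₂ sin Δλ = -0.008440
φₘ = atan2(sin φ₁ + sin φ₂, √((cos φ₁ + Bx)² + By²)) = -14.86213°
λₘ = λ₁ + atan2(By, cos φ₁ + Bx) = 136.30814°

14.862°S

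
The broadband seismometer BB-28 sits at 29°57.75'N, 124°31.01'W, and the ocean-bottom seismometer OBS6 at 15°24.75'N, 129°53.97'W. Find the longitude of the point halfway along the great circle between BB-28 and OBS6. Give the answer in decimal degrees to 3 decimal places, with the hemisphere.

BB-28: φ = +29.96250°, λ = -124.51683°
OBS6: φ = +15.41250°, λ = -129.89950°
Bx = cos φ₂ cos Δλ = 0.959786,  By = cos φ₂ sin Δλ = -0.090434
φₘ = atan2(sin φ₁ + sin φ₂, √((cos φ₁ + Bx)² + By²)) = 22.70995°
λₘ = λ₁ + atan2(By, cos φ₁ + Bx) = -127.35190°

127.352°W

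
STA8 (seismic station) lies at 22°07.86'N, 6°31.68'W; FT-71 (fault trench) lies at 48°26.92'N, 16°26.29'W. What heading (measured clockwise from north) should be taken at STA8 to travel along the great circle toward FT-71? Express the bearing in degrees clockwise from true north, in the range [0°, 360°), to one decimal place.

345.7°

STA8: φ = +22.13100°, λ = -6.52800°
FT-71: φ = +48.44867°, λ = -16.43817°
Δλ = -9.9102°
y = sin Δλ · cos φ₂ = -0.114155
x = cos φ₁ sin φ₂ − sin φ₁ cos φ₂ cos Δλ = 0.447076
θ = atan2(y, x) = -14.3237° → 345.6763° (mod 360°)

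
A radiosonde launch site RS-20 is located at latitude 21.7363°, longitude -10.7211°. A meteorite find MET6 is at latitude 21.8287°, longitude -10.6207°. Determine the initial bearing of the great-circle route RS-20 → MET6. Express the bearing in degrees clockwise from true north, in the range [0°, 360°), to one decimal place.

45.2°

Δλ = 0.1004°
y = sin Δλ · cos φ₂ = 0.001627
x = cos φ₁ sin φ₂ − sin φ₁ cos φ₂ cos Δλ = 0.001613
θ = atan2(y, x) = 45.2380° → 45.2380° (mod 360°)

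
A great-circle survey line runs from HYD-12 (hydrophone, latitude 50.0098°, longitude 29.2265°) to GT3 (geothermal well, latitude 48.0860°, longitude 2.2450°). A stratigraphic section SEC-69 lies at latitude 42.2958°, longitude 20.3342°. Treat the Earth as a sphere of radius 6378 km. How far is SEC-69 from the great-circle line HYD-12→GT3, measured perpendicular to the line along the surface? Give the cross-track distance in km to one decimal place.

866.3 km

δ₁₃ = central angle HYD-12→SEC-69 = 0.172044 rad  (haversine)
θ₁₃ = bearing HYD-12→SEC-69 = 221.903°,  θ₁₂ = bearing HYD-12→GT3 = 274.178°
dₓₜ = R·arcsin(sin δ₁₃ · sin(θ₁₃ − θ₁₂)) = 6378·arcsin(0.17120·sin(-52.274°)) = -866.291 km
|dₓₜ| = 866.291 km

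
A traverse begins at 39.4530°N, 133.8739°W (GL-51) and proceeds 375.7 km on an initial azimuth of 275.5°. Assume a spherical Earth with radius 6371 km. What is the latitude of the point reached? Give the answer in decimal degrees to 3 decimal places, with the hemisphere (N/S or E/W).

δ = d/R = 375.7/6371 = 0.058970 rad
φ₂ = arcsin(sin φ₁ cos δ + cos φ₁ sin δ cos θ)
   = arcsin(0.63545·0.99826 + 0.77215·0.05894·0.09585) = 39.69511°
λ₂ = λ₁ + atan2(sin θ sin δ cos φ₁, cos δ − sin φ₁ sin φ₂) = -138.24650°

39.695°N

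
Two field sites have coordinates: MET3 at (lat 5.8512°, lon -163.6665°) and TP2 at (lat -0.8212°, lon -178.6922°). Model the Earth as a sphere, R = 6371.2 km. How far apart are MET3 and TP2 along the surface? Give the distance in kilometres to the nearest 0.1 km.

Δφ = -6.6724°,  Δλ = -15.0257°
a = sin²(Δφ/2) + cos φ₁ cos φ₂ sin²(Δλ/2) = 0.020391
c = 2·arcsin(√a) = 0.286574 rad = 16.4195°
d = R·c = 6371.2 × 0.286574 = 1825.8 km

1825.8 km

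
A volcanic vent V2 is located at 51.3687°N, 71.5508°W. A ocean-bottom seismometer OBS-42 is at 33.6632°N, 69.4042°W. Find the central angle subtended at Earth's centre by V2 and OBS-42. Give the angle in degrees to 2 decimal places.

17.77°

Δφ = -17.7055°,  Δλ = 2.1466°
a = sin²(Δφ/2) + cos φ₁ cos φ₂ sin²(Δλ/2) = 0.023866
c = 2·arcsin(√a) = 0.310216 rad = 17.7741°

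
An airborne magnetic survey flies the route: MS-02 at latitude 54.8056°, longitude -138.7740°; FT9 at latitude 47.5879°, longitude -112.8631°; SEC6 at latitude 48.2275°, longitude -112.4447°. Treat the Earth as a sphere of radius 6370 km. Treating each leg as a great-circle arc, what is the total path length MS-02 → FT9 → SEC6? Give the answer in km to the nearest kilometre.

2038 km

MS-02→FT9: c = 0.307811 rad, d = 1960.75 km
FT9→SEC6: c = 0.012189 rad, d = 77.64 km
Total = 1960.75 + 77.64 = 2038.40 km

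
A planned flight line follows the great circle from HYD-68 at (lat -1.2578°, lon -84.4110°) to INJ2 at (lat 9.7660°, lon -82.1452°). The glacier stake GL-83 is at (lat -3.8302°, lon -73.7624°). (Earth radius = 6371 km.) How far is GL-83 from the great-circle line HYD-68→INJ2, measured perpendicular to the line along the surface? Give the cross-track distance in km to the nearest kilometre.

1216 km

δ₁₃ = central angle HYD-68→GL-83 = 0.191005 rad  (haversine)
θ₁₃ = bearing HYD-68→GL-83 = 103.792°,  θ₁₂ = bearing HYD-68→INJ2 = 11.518°
dₓₜ = R·arcsin(sin δ₁₃ · sin(θ₁₃ − θ₁₂)) = 6371·arcsin(0.18985·sin(92.274°)) = 1215.925 km
|dₓₜ| = 1215.925 km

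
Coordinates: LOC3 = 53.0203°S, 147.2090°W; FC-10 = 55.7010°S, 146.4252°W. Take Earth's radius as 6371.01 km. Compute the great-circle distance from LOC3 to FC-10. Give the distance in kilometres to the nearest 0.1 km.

Δφ = -2.6807°,  Δλ = 0.7838°
a = sin²(Δφ/2) + cos φ₁ cos φ₂ sin²(Δλ/2) = 0.000563
c = 2·arcsin(√a) = 0.047460 rad = 2.7193°
d = R·c = 6371.01 × 0.047460 = 302.4 km

302.4 km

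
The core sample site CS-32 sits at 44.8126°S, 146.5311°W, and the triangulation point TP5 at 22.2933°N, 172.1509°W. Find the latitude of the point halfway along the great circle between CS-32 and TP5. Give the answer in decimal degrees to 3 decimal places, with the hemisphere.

Bx = cos φ₂ cos Δλ = 0.834286,  By = cos φ₂ sin Δλ = -0.400077
φₘ = atan2(sin φ₁ + sin φ₂, √((cos φ₁ + Bx)² + By²)) = -11.53437°
λₘ = λ₁ + atan2(By, cos φ₁ + Bx) = -161.06063°

11.534°S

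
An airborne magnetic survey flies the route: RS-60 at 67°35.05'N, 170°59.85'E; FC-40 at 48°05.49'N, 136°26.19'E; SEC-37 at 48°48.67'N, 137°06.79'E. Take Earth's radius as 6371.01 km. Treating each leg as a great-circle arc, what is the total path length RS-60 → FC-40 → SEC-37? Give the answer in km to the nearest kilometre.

RS-60: φ = +67.58417°, λ = +170.99750°
FC-40: φ = +48.09150°, λ = +136.43650°
SEC-37: φ = +48.81117°, λ = +137.11317°
RS-60→FC-40: c = 0.456196 rad, d = 2906.43 km
FC-40→SEC-37: c = 0.014803 rad, d = 94.31 km
Total = 2906.43 + 94.31 = 3000.74 km

3001 km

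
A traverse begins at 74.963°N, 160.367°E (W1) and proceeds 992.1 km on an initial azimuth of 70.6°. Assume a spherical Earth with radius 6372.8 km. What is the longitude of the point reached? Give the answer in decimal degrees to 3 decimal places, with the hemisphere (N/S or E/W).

δ = d/R = 992.1/6372.8 = 0.155677 rad
φ₂ = arcsin(sin φ₁ cos δ + cos φ₁ sin δ cos θ)
   = arcsin(0.96576·0.98791 + 0.25944·0.15505·0.33216) = 75.33916°
λ₂ = λ₁ + atan2(sin θ sin δ cos φ₁, cos δ − sin φ₁ sin φ₂) = -164.33521°

164.335°W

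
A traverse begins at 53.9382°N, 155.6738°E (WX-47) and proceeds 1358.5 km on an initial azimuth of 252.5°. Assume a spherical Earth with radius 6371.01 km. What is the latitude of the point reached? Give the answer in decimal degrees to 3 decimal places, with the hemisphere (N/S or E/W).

48.817°N

δ = d/R = 1358.5/6371.01 = 0.213231 rad
φ₂ = arcsin(sin φ₁ cos δ + cos φ₁ sin δ cos θ)
   = arcsin(0.80838·0.97735 + 0.58866·0.21162·-0.30071) = 48.81742°
λ₂ = λ₁ + atan2(sin θ sin δ cos φ₁, cos δ − sin φ₁ sin φ₂) = 137.82476°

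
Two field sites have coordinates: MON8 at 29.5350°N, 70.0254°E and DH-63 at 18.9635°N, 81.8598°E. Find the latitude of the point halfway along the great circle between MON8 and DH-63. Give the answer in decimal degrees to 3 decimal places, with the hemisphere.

24.364°N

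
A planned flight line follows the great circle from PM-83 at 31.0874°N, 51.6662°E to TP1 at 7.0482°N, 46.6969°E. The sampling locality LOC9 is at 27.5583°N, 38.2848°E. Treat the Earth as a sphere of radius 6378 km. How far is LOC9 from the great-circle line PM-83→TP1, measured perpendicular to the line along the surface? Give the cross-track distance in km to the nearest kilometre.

δ₁₃ = central angle PM-83→LOC9 = 0.212571 rad  (haversine)
θ₁₃ = bearing PM-83→LOC9 = 256.534°,  θ₁₂ = bearing PM-83→TP1 = 191.972°
dₓₜ = R·arcsin(sin δ₁₃ · sin(θ₁₃ − θ₁₂)) = 6378·arcsin(0.21097·sin(64.563°)) = 1222.618 km
|dₓₜ| = 1222.618 km

1223 km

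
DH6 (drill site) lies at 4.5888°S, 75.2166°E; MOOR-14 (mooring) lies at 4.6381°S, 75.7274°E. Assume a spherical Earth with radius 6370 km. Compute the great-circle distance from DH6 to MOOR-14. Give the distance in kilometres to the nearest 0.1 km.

56.9 km

Δφ = -0.0493°,  Δλ = 0.5108°
a = sin²(Δφ/2) + cos φ₁ cos φ₂ sin²(Δλ/2) = 0.000020
c = 2·arcsin(√a) = 0.008928 rad = 0.5115°
d = R·c = 6370 × 0.008928 = 56.9 km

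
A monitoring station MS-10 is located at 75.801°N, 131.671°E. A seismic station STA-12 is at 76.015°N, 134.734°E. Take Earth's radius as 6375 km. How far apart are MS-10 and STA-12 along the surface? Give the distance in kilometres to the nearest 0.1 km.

86.3 km

Δφ = 0.2140°,  Δλ = 3.0630°
a = sin²(Δφ/2) + cos φ₁ cos φ₂ sin²(Δλ/2) = 0.000046
c = 2·arcsin(√a) = 0.013540 rad = 0.7758°
d = R·c = 6375 × 0.013540 = 86.3 km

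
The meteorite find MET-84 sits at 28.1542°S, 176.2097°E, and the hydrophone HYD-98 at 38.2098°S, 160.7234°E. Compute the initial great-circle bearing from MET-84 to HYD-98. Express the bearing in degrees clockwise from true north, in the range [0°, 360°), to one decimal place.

Δλ = -15.4863°
y = sin Δλ · cos φ₂ = -0.209802
x = cos φ₁ sin φ₂ − sin φ₁ cos φ₂ cos Δλ = -0.188064
θ = atan2(y, x) = -131.8727° → 228.1273° (mod 360°)

228.1°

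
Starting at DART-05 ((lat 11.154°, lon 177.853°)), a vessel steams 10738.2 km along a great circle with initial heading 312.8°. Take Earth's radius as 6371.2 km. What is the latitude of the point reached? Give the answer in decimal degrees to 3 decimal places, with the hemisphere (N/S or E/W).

δ = d/R = 10738.2/6371.2 = 1.685428 rad
φ₂ = arcsin(sin φ₁ cos δ + cos φ₁ sin δ cos θ)
   = arcsin(0.19345·-0.11438 + 0.98111·0.99344·0.67944) = 39.79969°
λ₂ = λ₁ + atan2(sin θ sin δ cos φ₁, cos δ − sin φ₁ sin φ₂) = 69.43064°

39.800°N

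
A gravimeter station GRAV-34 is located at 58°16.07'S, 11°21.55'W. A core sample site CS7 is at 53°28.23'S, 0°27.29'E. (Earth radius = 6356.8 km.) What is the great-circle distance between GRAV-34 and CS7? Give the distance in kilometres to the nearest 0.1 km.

GRAV-34: φ = -58.26783°, λ = -11.35917°
CS7: φ = -53.47050°, λ = +0.45483°
Δφ = 4.7973°,  Δλ = 11.8140°
a = sin²(Δφ/2) + cos φ₁ cos φ₂ sin²(Δλ/2) = 0.005067
c = 2·arcsin(√a) = 0.142492 rad = 8.1642°
d = R·c = 6356.8 × 0.142492 = 905.8 km

905.8 km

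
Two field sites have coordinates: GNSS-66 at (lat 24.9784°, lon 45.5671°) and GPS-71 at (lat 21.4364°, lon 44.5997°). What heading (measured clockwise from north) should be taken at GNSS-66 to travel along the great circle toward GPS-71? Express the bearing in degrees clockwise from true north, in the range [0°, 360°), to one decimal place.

Δλ = -0.9674°
y = sin Δλ · cos φ₂ = -0.015716
x = cos φ₁ sin φ₂ − sin φ₁ cos φ₂ cos Δλ = -0.061724
θ = atan2(y, x) = -165.7154° → 194.2846° (mod 360°)

194.3°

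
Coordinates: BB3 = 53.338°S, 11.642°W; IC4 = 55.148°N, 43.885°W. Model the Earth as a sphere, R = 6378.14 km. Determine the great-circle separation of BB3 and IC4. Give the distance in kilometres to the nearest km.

Δφ = 108.4860°,  Δλ = -32.2430°
a = sin²(Δφ/2) + cos φ₁ cos φ₂ sin²(Δλ/2) = 0.684845
c = 2·arcsin(√a) = 1.949472 rad = 111.6965°
d = R·c = 6378.14 × 1.949472 = 12434.0 km

12434 km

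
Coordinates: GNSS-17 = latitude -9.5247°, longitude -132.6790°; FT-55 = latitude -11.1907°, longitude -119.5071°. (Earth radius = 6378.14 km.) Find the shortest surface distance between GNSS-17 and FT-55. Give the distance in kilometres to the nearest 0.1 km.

Δφ = -1.6660°,  Δλ = 13.1719°
a = sin²(Δφ/2) + cos φ₁ cos φ₂ sin²(Δλ/2) = 0.012938
c = 2·arcsin(√a) = 0.227984 rad = 13.0625°
d = R·c = 6378.14 × 0.227984 = 1454.1 km

1454.1 km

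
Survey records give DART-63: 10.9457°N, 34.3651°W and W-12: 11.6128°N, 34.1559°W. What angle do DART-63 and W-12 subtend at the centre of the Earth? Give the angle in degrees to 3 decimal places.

Δφ = 0.6671°,  Δλ = 0.2092°
a = sin²(Δφ/2) + cos φ₁ cos φ₂ sin²(Δλ/2) = 0.000037
c = 2·arcsin(√a) = 0.012181 rad = 0.6979°

0.698°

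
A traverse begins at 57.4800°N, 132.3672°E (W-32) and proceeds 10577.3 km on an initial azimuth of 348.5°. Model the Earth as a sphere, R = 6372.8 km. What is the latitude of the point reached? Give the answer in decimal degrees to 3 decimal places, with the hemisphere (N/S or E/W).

δ = d/R = 10577.3/6372.8 = 1.659757 rad
φ₂ = arcsin(sin φ₁ cos δ + cos φ₁ sin δ cos θ)
   = arcsin(0.84320·-0.08884 + 0.53759·0.99605·0.97992) = 26.73119°
λ₂ = λ₁ + atan2(sin θ sin δ cos φ₁, cos δ − sin φ₁ sin φ₂) = -34.78617°

26.731°N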